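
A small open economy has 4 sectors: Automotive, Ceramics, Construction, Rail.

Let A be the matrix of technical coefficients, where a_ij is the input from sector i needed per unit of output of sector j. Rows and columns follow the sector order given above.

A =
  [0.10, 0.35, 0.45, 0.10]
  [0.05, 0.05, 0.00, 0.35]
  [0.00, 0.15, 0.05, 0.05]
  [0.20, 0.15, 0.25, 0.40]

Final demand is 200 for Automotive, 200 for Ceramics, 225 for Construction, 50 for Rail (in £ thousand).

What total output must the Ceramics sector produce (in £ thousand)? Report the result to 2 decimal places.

I − A =
  [   0.90    -0.35    -0.45    -0.10]
  [  -0.05     0.95     0.00    -0.35]
  [   0.00    -0.15     0.95    -0.05]
  [  -0.20    -0.15    -0.25     0.60]
Compute the cofactors C_ij = (−1)^(i+j)·(3×3 minor ij) of I−A; the adjugate is their transpose:
adj(I−A) = Cᵀ =
  [ 0.466625   0.257000   0.287250   0.251625]
  [ 0.094375   0.478250   0.125000   0.305125]
  [ 0.024875   0.088250   0.411000   0.089875]
  [ 0.189500   0.242000   0.298250   0.792250]
det(I−A) = Σ_j (I−A)_1j·C_1j = (0.90)(0.466625) + (-0.35)(0.094375) + (-0.45)(0.024875) + (-0.10)(0.189500) = 0.3567875
(I − A)⁻¹ = adj(I−A) / det(I−A) ≈
  [   1.3079     0.7203     0.8051     0.7053]
  [   0.2645     1.3404     0.3503     0.8552]
  [   0.0697     0.2473     1.1519     0.2519]
  [   0.5311     0.6783     0.8359     2.2205]
x = (I − A)⁻¹ d = adj(I−A)·d / det(I−A), with det(I−A) = 0.3567875:
  x_1 = (0.466625·200 + 0.257000·200 + 0.287250·225 + 0.251625·50) / 0.3567875 = 221.9375 / 0.3567875 ≈ 622.04
  x_2 = (0.094375·200 + 0.478250·200 + 0.125000·225 + 0.305125·50) / 0.3567875 = 157.90625 / 0.3567875 ≈ 442.58
  x_3 = (0.024875·200 + 0.088250·200 + 0.411000·225 + 0.089875·50) / 0.3567875 = 119.59375 / 0.3567875 ≈ 335.20
  x_4 = (0.189500·200 + 0.242000·200 + 0.298250·225 + 0.792250·50) / 0.3567875 = 193.01875 / 0.3567875 ≈ 540.99

x_2 = 442.58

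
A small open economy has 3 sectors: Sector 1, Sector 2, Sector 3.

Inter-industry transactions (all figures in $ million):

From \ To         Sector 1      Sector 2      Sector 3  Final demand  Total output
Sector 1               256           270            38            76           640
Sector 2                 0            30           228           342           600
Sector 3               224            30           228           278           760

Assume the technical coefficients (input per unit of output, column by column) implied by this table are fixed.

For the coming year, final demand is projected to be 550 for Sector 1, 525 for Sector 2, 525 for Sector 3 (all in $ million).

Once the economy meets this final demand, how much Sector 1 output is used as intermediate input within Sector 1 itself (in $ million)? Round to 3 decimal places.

z_11 = 760.445

Technical coefficients a_ij = z_ij / X_j:
  a_11 = 256/640 = 0.40, a_21 = 0/640 = 0.00, a_31 = 224/640 = 0.35
  a_12 = 270/600 = 0.45, a_22 = 30/600 = 0.05, a_32 = 30/600 = 0.05
  a_13 = 38/760 = 0.05, a_23 = 228/760 = 0.30, a_33 = 228/760 = 0.30
I − A =
  [   0.60    -0.45    -0.05]
  [   0.00     0.95    -0.30]
  [  -0.35    -0.05     0.70]
Cofactors of I−A, C_ij = (−1)^(i+j)·(minor ij) (rows/columns in the sector order above):
  C_11 = (0.95)(0.70) − (-0.30)(-0.05) = 0.6500
  C_12 = −[(0.00)(0.70) − (-0.30)(-0.35)] = 0.1050
  C_13 = (0.00)(-0.05) − (0.95)(-0.35) = 0.3325
  C_21 = −[(-0.45)(0.70) − (-0.05)(-0.05)] = 0.3175
  C_22 = (0.60)(0.70) − (-0.05)(-0.35) = 0.4025
  C_23 = −[(0.60)(-0.05) − (-0.45)(-0.35)] = 0.1875
  C_31 = (-0.45)(-0.30) − (-0.05)(0.95) = 0.1825
  C_32 = −[(0.60)(-0.30) − (-0.05)(0.00)] = 0.1800
  C_33 = (0.60)(0.95) − (-0.45)(0.00) = 0.5700
det(I−A) = Σ_j (I−A)_1j·C_1j = (0.60)(0.6500) + (-0.45)(0.1050) + (-0.05)(0.3325) = 0.326125
adj(I−A) = Cᵀ =
  [ 0.6500   0.3175   0.1825]
  [ 0.1050   0.4025   0.1800]
  [ 0.3325   0.1875   0.5700]
(I − A)⁻¹ = adj(I−A) / det(I−A) ≈
  [   1.9931     0.9736     0.5596]
  [   0.3220     1.2342     0.5519]
  [   1.0195     0.5749     1.7478]
First solve x = (I − A)⁻¹ d = adj(I−A)·d / det(I−A); in particular x_1 = (0.6500·550 + 0.3175·525 + 0.1825·525) / 0.326125 = 620.00 / 0.326125 ≈ 1901.11154.
Intermediate flow from 1 to 1: z_11 = a_11 · x_1 = 0.40 × 620.00 / 0.326125 = 248.00 / 0.326125 ≈ 760.445.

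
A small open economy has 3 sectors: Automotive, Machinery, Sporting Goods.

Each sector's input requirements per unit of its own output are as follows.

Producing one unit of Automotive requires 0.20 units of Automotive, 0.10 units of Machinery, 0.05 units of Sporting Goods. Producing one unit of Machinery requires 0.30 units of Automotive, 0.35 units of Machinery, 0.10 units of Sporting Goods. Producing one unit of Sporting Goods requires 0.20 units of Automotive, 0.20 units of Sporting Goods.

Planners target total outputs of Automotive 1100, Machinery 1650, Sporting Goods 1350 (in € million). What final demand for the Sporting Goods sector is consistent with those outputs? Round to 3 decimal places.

d_3 = 860.000

I − A =
  [   0.80    -0.30    -0.20]
  [  -0.10     0.65     0.00]
  [  -0.05    -0.10     0.80]
d = (I − A) x:
  d_1 = (+0.80)·1100 + (-0.30)·1650 + (-0.20)·1350 = 115.000
  d_2 = (-0.10)·1100 + (+0.65)·1650 + (+0.00)·1350 = 962.500
  d_3 = (-0.05)·1100 + (-0.10)·1650 + (+0.80)·1350 = 860.000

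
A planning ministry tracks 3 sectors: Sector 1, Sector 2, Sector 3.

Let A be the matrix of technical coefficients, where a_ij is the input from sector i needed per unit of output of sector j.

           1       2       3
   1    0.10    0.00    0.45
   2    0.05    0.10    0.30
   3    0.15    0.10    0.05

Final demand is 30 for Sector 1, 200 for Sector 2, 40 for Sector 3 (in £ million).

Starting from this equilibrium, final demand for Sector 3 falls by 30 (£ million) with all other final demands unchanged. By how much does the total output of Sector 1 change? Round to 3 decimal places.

Δx_1 = -17.881

I − A =
  [   0.90     0.00    -0.45]
  [  -0.05     0.90    -0.30]
  [  -0.15    -0.10     0.95]
Cofactors of I−A, C_ij = (−1)^(i+j)·(minor ij) (rows/columns in the sector order above):
  C_11 = (0.90)(0.95) − (-0.30)(-0.10) = 0.8250
  C_12 = −[(-0.05)(0.95) − (-0.30)(-0.15)] = 0.0925
  C_13 = (-0.05)(-0.10) − (0.90)(-0.15) = 0.1400
  C_21 = −[(0.00)(0.95) − (-0.45)(-0.10)] = 0.0450
  C_22 = (0.90)(0.95) − (-0.45)(-0.15) = 0.7875
  C_23 = −[(0.90)(-0.10) − (0.00)(-0.15)] = 0.0900
  C_31 = (0.00)(-0.30) − (-0.45)(0.90) = 0.4050
  C_32 = −[(0.90)(-0.30) − (-0.45)(-0.05)] = 0.2925
  C_33 = (0.90)(0.90) − (0.00)(-0.05) = 0.8100
det(I−A) = Σ_j (I−A)_1j·C_1j = (0.90)(0.8250) + (0.00)(0.0925) + (-0.45)(0.1400) = 0.6795
adj(I−A) = Cᵀ =
  [ 0.8250   0.0450   0.4050]
  [ 0.0925   0.7875   0.2925]
  [ 0.1400   0.0900   0.8100]
(I − A)⁻¹ = adj(I−A) / det(I−A) ≈
  [   1.2141     0.0662     0.5960]
  [   0.1361     1.1589     0.4305]
  [   0.2060     0.1325     1.1921]
Δx = (I − A)⁻¹ Δd with Δd having -30 in the Sector 3 component and 0 elsewhere.
So Δx_1 = L_13 · (-30), where L_13 = adj(I−A)_13 / det(I−A) = 0.4050 / 0.6795.
Δx_1 = 0.4050 × (-30) / 0.6795 = -12.15 / 0.6795 ≈ -17.881.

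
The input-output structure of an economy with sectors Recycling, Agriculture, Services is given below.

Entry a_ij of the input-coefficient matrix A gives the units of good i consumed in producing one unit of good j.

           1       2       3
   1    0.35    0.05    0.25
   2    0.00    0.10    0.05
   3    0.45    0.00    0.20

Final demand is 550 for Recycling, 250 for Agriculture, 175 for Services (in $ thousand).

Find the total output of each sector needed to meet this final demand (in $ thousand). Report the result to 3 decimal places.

x_1 = 1219.316, x_2 = 328.034, x_3 = 904.615

I − A =
  [   0.65    -0.05    -0.25]
  [   0.00     0.90    -0.05]
  [  -0.45     0.00     0.80]
Cofactors of I−A, C_ij = (−1)^(i+j)·(minor ij) (rows/columns in the sector order above):
  C_11 = (0.90)(0.80) − (-0.05)(0.00) = 0.7200
  C_12 = −[(0.00)(0.80) − (-0.05)(-0.45)] = 0.0225
  C_13 = (0.00)(0.00) − (0.90)(-0.45) = 0.4050
  C_21 = −[(-0.05)(0.80) − (-0.25)(0.00)] = 0.0400
  C_22 = (0.65)(0.80) − (-0.25)(-0.45) = 0.4075
  C_23 = −[(0.65)(0.00) − (-0.05)(-0.45)] = 0.0225
  C_31 = (-0.05)(-0.05) − (-0.25)(0.90) = 0.2275
  C_32 = −[(0.65)(-0.05) − (-0.25)(0.00)] = 0.0325
  C_33 = (0.65)(0.90) − (-0.05)(0.00) = 0.5850
det(I−A) = Σ_j (I−A)_1j·C_1j = (0.65)(0.7200) + (-0.05)(0.0225) + (-0.25)(0.4050) = 0.365625
adj(I−A) = Cᵀ =
  [ 0.7200   0.0400   0.2275]
  [ 0.0225   0.4075   0.0325]
  [ 0.4050   0.0225   0.5850]
(I − A)⁻¹ = adj(I−A) / det(I−A) ≈
  [   1.9692     0.1094     0.6222]
  [   0.0615     1.1145     0.0889]
  [   1.1077     0.0615     1.6000]
x = (I − A)⁻¹ d = adj(I−A)·d / det(I−A), with det(I−A) = 0.365625:
  x_1 = (0.7200·550 + 0.0400·250 + 0.2275·175) / 0.365625 = 445.8125 / 0.365625 ≈ 1219.316
  x_2 = (0.0225·550 + 0.4075·250 + 0.0325·175) / 0.365625 = 119.9375 / 0.365625 ≈ 328.034
  x_3 = (0.4050·550 + 0.0225·250 + 0.5850·175) / 0.365625 = 330.75 / 0.365625 ≈ 904.615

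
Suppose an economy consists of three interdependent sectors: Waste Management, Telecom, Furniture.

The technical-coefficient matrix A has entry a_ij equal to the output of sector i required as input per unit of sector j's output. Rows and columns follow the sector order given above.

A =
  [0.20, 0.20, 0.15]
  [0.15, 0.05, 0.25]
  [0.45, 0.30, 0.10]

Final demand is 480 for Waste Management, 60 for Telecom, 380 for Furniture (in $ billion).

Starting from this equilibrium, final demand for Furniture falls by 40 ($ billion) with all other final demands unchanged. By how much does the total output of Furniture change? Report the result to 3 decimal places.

Δx_3 = -57.980

I − A =
  [   0.80    -0.20    -0.15]
  [  -0.15     0.95    -0.25]
  [  -0.45    -0.30     0.90]
Cofactors of I−A, C_ij = (−1)^(i+j)·(minor ij) (rows/columns in the sector order above):
  C_11 = (0.95)(0.90) − (-0.25)(-0.30) = 0.7800
  C_12 = −[(-0.15)(0.90) − (-0.25)(-0.45)] = 0.2475
  C_13 = (-0.15)(-0.30) − (0.95)(-0.45) = 0.4725
  C_21 = −[(-0.20)(0.90) − (-0.15)(-0.30)] = 0.2250
  C_22 = (0.80)(0.90) − (-0.15)(-0.45) = 0.6525
  C_23 = −[(0.80)(-0.30) − (-0.20)(-0.45)] = 0.3300
  C_31 = (-0.20)(-0.25) − (-0.15)(0.95) = 0.1925
  C_32 = −[(0.80)(-0.25) − (-0.15)(-0.15)] = 0.2225
  C_33 = (0.80)(0.95) − (-0.20)(-0.15) = 0.7300
det(I−A) = Σ_j (I−A)_1j·C_1j = (0.80)(0.7800) + (-0.20)(0.2475) + (-0.15)(0.4725) = 0.503625
adj(I−A) = Cᵀ =
  [ 0.7800   0.2250   0.1925]
  [ 0.2475   0.6525   0.2225]
  [ 0.4725   0.3300   0.7300]
(I − A)⁻¹ = adj(I−A) / det(I−A) ≈
  [   1.5488     0.4468     0.3822]
  [   0.4914     1.2956     0.4418]
  [   0.9382     0.6552     1.4495]
Δx = (I − A)⁻¹ Δd with Δd having -40 in the Furniture component and 0 elsewhere.
So Δx_3 = L_33 · (-40), where L_33 = adj(I−A)_33 / det(I−A) = 0.7300 / 0.503625.
Δx_3 = 0.7300 × (-40) / 0.503625 = -29.20 / 0.503625 ≈ -57.980.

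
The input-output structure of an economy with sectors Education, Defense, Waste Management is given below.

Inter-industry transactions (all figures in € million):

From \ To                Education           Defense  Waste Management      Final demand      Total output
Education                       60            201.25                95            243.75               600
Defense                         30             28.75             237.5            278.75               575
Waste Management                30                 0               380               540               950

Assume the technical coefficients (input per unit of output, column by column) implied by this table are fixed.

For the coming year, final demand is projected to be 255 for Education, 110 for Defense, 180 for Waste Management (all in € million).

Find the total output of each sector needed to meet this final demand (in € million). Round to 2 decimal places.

x_1 = 408.01, x_2 = 225.16, x_3 = 334.00

Technical coefficients a_ij = z_ij / X_j:
  a_11 = 60/600 = 0.10, a_21 = 30/600 = 0.05, a_31 = 30/600 = 0.05
  a_12 = 201.25/575 = 0.35, a_22 = 28.75/575 = 0.05, a_32 = 0/575 = 0.00
  a_13 = 95/950 = 0.10, a_23 = 237.5/950 = 0.25, a_33 = 380/950 = 0.40
I − A =
  [   0.90    -0.35    -0.10]
  [  -0.05     0.95    -0.25]
  [  -0.05     0.00     0.60]
Cofactors of I−A, C_ij = (−1)^(i+j)·(minor ij) (rows/columns in the sector order above):
  C_11 = (0.95)(0.60) − (-0.25)(0.00) = 0.5700
  C_12 = −[(-0.05)(0.60) − (-0.25)(-0.05)] = 0.0425
  C_13 = (-0.05)(0.00) − (0.95)(-0.05) = 0.0475
  C_21 = −[(-0.35)(0.60) − (-0.10)(0.00)] = 0.2100
  C_22 = (0.90)(0.60) − (-0.10)(-0.05) = 0.5350
  C_23 = −[(0.90)(0.00) − (-0.35)(-0.05)] = 0.0175
  C_31 = (-0.35)(-0.25) − (-0.10)(0.95) = 0.1825
  C_32 = −[(0.90)(-0.25) − (-0.10)(-0.05)] = 0.2300
  C_33 = (0.90)(0.95) − (-0.35)(-0.05) = 0.8375
det(I−A) = Σ_j (I−A)_1j·C_1j = (0.90)(0.5700) + (-0.35)(0.0425) + (-0.10)(0.0475) = 0.493375
adj(I−A) = Cᵀ =
  [ 0.5700   0.2100   0.1825]
  [ 0.0425   0.5350   0.2300]
  [ 0.0475   0.0175   0.8375]
(I − A)⁻¹ = adj(I−A) / det(I−A) ≈
  [   1.1553     0.4256     0.3699]
  [   0.0861     1.0844     0.4662]
  [   0.0963     0.0355     1.6975]
x = (I − A)⁻¹ d = adj(I−A)·d / det(I−A), with det(I−A) = 0.493375:
  x_1 = (0.5700·255 + 0.2100·110 + 0.1825·180) / 0.493375 = 201.30 / 0.493375 ≈ 408.01
  x_2 = (0.0425·255 + 0.5350·110 + 0.2300·180) / 0.493375 = 111.0875 / 0.493375 ≈ 225.16
  x_3 = (0.0475·255 + 0.0175·110 + 0.8375·180) / 0.493375 = 164.7875 / 0.493375 ≈ 334.00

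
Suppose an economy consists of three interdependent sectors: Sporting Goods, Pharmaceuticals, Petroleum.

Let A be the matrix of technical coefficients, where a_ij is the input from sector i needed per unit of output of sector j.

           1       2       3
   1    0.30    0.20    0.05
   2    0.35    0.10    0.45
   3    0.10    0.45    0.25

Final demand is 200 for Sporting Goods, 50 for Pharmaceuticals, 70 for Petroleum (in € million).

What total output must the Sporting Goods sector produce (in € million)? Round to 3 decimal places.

I − A =
  [   0.70    -0.20    -0.05]
  [  -0.35     0.90    -0.45]
  [  -0.10    -0.45     0.75]
Cofactors of I−A, C_ij = (−1)^(i+j)·(minor ij) (rows/columns in the sector order above):
  C_11 = (0.90)(0.75) − (-0.45)(-0.45) = 0.4725
  C_12 = −[(-0.35)(0.75) − (-0.45)(-0.10)] = 0.3075
  C_13 = (-0.35)(-0.45) − (0.90)(-0.10) = 0.2475
  C_21 = −[(-0.20)(0.75) − (-0.05)(-0.45)] = 0.1725
  C_22 = (0.70)(0.75) − (-0.05)(-0.10) = 0.5200
  C_23 = −[(0.70)(-0.45) − (-0.20)(-0.10)] = 0.3350
  C_31 = (-0.20)(-0.45) − (-0.05)(0.90) = 0.1350
  C_32 = −[(0.70)(-0.45) − (-0.05)(-0.35)] = 0.3325
  C_33 = (0.70)(0.90) − (-0.20)(-0.35) = 0.5600
det(I−A) = Σ_j (I−A)_1j·C_1j = (0.70)(0.4725) + (-0.20)(0.3075) + (-0.05)(0.2475) = 0.256875
adj(I−A) = Cᵀ =
  [ 0.4725   0.1725   0.1350]
  [ 0.3075   0.5200   0.3325]
  [ 0.2475   0.3350   0.5600]
(I − A)⁻¹ = adj(I−A) / det(I−A) ≈
  [   1.8394     0.6715     0.5255]
  [   1.1971     2.0243     1.2944]
  [   0.9635     1.3041     2.1800]
x = (I − A)⁻¹ d = adj(I−A)·d / det(I−A), with det(I−A) = 0.256875:
  x_1 = (0.4725·200 + 0.1725·50 + 0.1350·70) / 0.256875 = 112.575 / 0.256875 ≈ 438.248
  x_2 = (0.3075·200 + 0.5200·50 + 0.3325·70) / 0.256875 = 110.775 / 0.256875 ≈ 431.241
  x_3 = (0.2475·200 + 0.3350·50 + 0.5600·70) / 0.256875 = 105.45 / 0.256875 ≈ 410.511

x_1 = 438.248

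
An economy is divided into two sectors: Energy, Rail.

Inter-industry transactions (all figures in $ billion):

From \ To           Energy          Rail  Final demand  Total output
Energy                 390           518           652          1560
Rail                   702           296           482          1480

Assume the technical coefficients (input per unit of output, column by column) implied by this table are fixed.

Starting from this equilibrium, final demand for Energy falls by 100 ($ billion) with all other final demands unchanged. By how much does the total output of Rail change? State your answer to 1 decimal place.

Technical coefficients a_ij = z_ij / X_j:
  a_EE = 390/1560 = 0.25, a_RE = 702/1560 = 0.45
  a_ER = 518/1480 = 0.35, a_RR = 296/1480 = 0.20
I − A =
  [   0.75    -0.35]
  [  -0.45     0.80]
det(I−A) = (0.75)(0.80) − (-0.35)(-0.45) = 0.4425
adj(I−A) = [[0.80, 0.35], [0.45, 0.75]]
(I − A)⁻¹ = adj(I−A) / det(I−A) ≈
  [   1.8079     0.7910]
  [   1.0169     1.6949]
Δx = (I − A)⁻¹ Δd with Δd having -100 in the Energy component and 0 elsewhere.
So Δx_R = L_RE · (-100), where L_RE = adj(I−A)_RE / det(I−A) = 0.45 / 0.4425.
Δx_R = 0.45 × (-100) / 0.4425 = -45.00 / 0.4425 ≈ -101.7.

Δx_R = -101.7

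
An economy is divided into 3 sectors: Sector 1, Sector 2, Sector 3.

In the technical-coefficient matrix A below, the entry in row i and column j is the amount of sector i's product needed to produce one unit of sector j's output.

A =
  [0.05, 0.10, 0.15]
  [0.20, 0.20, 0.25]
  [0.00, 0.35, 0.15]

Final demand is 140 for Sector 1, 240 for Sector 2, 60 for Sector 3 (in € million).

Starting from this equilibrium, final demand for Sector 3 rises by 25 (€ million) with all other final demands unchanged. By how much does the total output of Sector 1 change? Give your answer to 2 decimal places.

Δx_1 = 6.77

I − A =
  [   0.95    -0.10    -0.15]
  [  -0.20     0.80    -0.25]
  [   0.00    -0.35     0.85]
Cofactors of I−A, C_ij = (−1)^(i+j)·(minor ij) (rows/columns in the sector order above):
  C_11 = (0.80)(0.85) − (-0.25)(-0.35) = 0.5925
  C_12 = −[(-0.20)(0.85) − (-0.25)(0.00)] = 0.1700
  C_13 = (-0.20)(-0.35) − (0.80)(0.00) = 0.0700
  C_21 = −[(-0.10)(0.85) − (-0.15)(-0.35)] = 0.1375
  C_22 = (0.95)(0.85) − (-0.15)(0.00) = 0.8075
  C_23 = −[(0.95)(-0.35) − (-0.10)(0.00)] = 0.3325
  C_31 = (-0.10)(-0.25) − (-0.15)(0.80) = 0.1450
  C_32 = −[(0.95)(-0.25) − (-0.15)(-0.20)] = 0.2675
  C_33 = (0.95)(0.80) − (-0.10)(-0.20) = 0.7400
det(I−A) = Σ_j (I−A)_1j·C_1j = (0.95)(0.5925) + (-0.10)(0.1700) + (-0.15)(0.0700) = 0.535375
adj(I−A) = Cᵀ =
  [ 0.5925   0.1375   0.1450]
  [ 0.1700   0.8075   0.2675]
  [ 0.0700   0.3325   0.7400]
(I − A)⁻¹ = adj(I−A) / det(I−A) ≈
  [   1.1067     0.2568     0.2708]
  [   0.3175     1.5083     0.4996]
  [   0.1307     0.6211     1.3822]
Δx = (I − A)⁻¹ Δd with Δd having +25 in the Sector 3 component and 0 elsewhere.
So Δx_1 = L_13 · (+25), where L_13 = adj(I−A)_13 / det(I−A) = 0.1450 / 0.535375.
Δx_1 = 0.1450 × (+25) / 0.535375 = 3.625 / 0.535375 ≈ 6.77.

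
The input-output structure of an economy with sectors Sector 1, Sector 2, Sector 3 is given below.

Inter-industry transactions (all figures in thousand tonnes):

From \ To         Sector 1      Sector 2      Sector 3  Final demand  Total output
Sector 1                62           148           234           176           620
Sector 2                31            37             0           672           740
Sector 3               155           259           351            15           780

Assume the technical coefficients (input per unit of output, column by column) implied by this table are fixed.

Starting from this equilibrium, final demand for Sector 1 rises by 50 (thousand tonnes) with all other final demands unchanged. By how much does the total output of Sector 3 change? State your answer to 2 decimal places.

Technical coefficients a_ij = z_ij / X_j:
  a_11 = 62/620 = 0.10, a_21 = 31/620 = 0.05, a_31 = 155/620 = 0.25
  a_12 = 148/740 = 0.20, a_22 = 37/740 = 0.05, a_32 = 259/740 = 0.35
  a_13 = 234/780 = 0.30, a_23 = 0/780 = 0.00, a_33 = 351/780 = 0.45
I − A =
  [   0.90    -0.20    -0.30]
  [  -0.05     0.95     0.00]
  [  -0.25    -0.35     0.55]
Cofactors of I−A, C_ij = (−1)^(i+j)·(minor ij) (rows/columns in the sector order above):
  C_11 = (0.95)(0.55) − (0.00)(-0.35) = 0.5225
  C_12 = −[(-0.05)(0.55) − (0.00)(-0.25)] = 0.0275
  C_13 = (-0.05)(-0.35) − (0.95)(-0.25) = 0.2550
  C_21 = −[(-0.20)(0.55) − (-0.30)(-0.35)] = 0.2150
  C_22 = (0.90)(0.55) − (-0.30)(-0.25) = 0.4200
  C_23 = −[(0.90)(-0.35) − (-0.20)(-0.25)] = 0.3650
  C_31 = (-0.20)(0.00) − (-0.30)(0.95) = 0.2850
  C_32 = −[(0.90)(0.00) − (-0.30)(-0.05)] = 0.0150
  C_33 = (0.90)(0.95) − (-0.20)(-0.05) = 0.8450
det(I−A) = Σ_j (I−A)_1j·C_1j = (0.90)(0.5225) + (-0.20)(0.0275) + (-0.30)(0.2550) = 0.38825
adj(I−A) = Cᵀ =
  [ 0.5225   0.2150   0.2850]
  [ 0.0275   0.4200   0.0150]
  [ 0.2550   0.3650   0.8450]
(I − A)⁻¹ = adj(I−A) / det(I−A) ≈
  [   1.3458     0.5538     0.7341]
  [   0.0708     1.0818     0.0386]
  [   0.6568     0.9401     2.1764]
Δx = (I − A)⁻¹ Δd with Δd having +50 in the Sector 1 component and 0 elsewhere.
So Δx_3 = L_31 · (+50), where L_31 = adj(I−A)_31 / det(I−A) = 0.2550 / 0.38825.
Δx_3 = 0.2550 × (+50) / 0.38825 = 12.75 / 0.38825 ≈ 32.84.

Δx_3 = 32.84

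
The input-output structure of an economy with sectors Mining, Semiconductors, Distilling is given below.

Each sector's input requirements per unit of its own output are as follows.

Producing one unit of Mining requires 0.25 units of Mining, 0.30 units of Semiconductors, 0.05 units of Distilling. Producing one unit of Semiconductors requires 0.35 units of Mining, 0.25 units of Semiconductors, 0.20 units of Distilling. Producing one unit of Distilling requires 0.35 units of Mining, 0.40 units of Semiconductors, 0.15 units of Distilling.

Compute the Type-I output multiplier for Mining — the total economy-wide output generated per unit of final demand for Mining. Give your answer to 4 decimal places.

I − A =
  [   0.75    -0.35    -0.35]
  [  -0.30     0.75    -0.40]
  [  -0.05    -0.20     0.85]
Cofactors of I−A, C_ij = (−1)^(i+j)·(minor ij) (rows/columns in the sector order above):
  C_11 = (0.75)(0.85) − (-0.40)(-0.20) = 0.5575
  C_12 = −[(-0.30)(0.85) − (-0.40)(-0.05)] = 0.2750
  C_13 = (-0.30)(-0.20) − (0.75)(-0.05) = 0.0975
  C_21 = −[(-0.35)(0.85) − (-0.35)(-0.20)] = 0.3675
  C_22 = (0.75)(0.85) − (-0.35)(-0.05) = 0.6200
  C_23 = −[(0.75)(-0.20) − (-0.35)(-0.05)] = 0.1675
  C_31 = (-0.35)(-0.40) − (-0.35)(0.75) = 0.4025
  C_32 = −[(0.75)(-0.40) − (-0.35)(-0.30)] = 0.4050
  C_33 = (0.75)(0.75) − (-0.35)(-0.30) = 0.4575
det(I−A) = Σ_j (I−A)_1j·C_1j = (0.75)(0.5575) + (-0.35)(0.2750) + (-0.35)(0.0975) = 0.28775
adj(I−A) = Cᵀ =
  [ 0.5575   0.3675   0.4025]
  [ 0.2750   0.6200   0.4050]
  [ 0.0975   0.1675   0.4575]
(I − A)⁻¹ = adj(I−A) / det(I−A) ≈
  [   1.93745     1.27715     1.39878]
  [   0.95569     2.15465     1.40747]
  [   0.33884     0.58210     1.58992]
The output multiplier for sector j is the column-j sum of the Leontief inverse (I − A)⁻¹ = adj(I−A) / det(I−A).
Column 1 of adj(I−A): (0.5575, 0.2750, 0.0975); det(I−A) = 0.28775.
m_1 = (0.5575 + 0.2750 + 0.0975) / 0.28775 = 0.93 / 0.28775 ≈ 3.2320.

m_1 = 3.2320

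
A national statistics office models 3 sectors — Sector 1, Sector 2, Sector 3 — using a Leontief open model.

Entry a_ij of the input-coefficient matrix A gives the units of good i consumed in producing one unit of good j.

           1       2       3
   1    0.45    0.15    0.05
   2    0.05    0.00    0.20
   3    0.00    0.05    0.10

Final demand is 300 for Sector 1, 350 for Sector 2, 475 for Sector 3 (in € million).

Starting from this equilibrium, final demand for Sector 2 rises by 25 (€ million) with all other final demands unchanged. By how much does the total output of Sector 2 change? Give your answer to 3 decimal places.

I − A =
  [   0.55    -0.15    -0.05]
  [  -0.05     1.00    -0.20]
  [   0.00    -0.05     0.90]
Cofactors of I−A, C_ij = (−1)^(i+j)·(minor ij) (rows/columns in the sector order above):
  C_11 = (1.00)(0.90) − (-0.20)(-0.05) = 0.8900
  C_12 = −[(-0.05)(0.90) − (-0.20)(0.00)] = 0.0450
  C_13 = (-0.05)(-0.05) − (1.00)(0.00) = 0.0025
  C_21 = −[(-0.15)(0.90) − (-0.05)(-0.05)] = 0.1375
  C_22 = (0.55)(0.90) − (-0.05)(0.00) = 0.4950
  C_23 = −[(0.55)(-0.05) − (-0.15)(0.00)] = 0.0275
  C_31 = (-0.15)(-0.20) − (-0.05)(1.00) = 0.0800
  C_32 = −[(0.55)(-0.20) − (-0.05)(-0.05)] = 0.1125
  C_33 = (0.55)(1.00) − (-0.15)(-0.05) = 0.5425
det(I−A) = Σ_j (I−A)_1j·C_1j = (0.55)(0.8900) + (-0.15)(0.0450) + (-0.05)(0.0025) = 0.482625
adj(I−A) = Cᵀ =
  [ 0.8900   0.1375   0.0800]
  [ 0.0450   0.4950   0.1125]
  [ 0.0025   0.0275   0.5425]
(I − A)⁻¹ = adj(I−A) / det(I−A) ≈
  [   1.8441     0.2849     0.1658]
  [   0.0932     1.0256     0.2331]
  [   0.0052     0.0570     1.1241]
Δx = (I − A)⁻¹ Δd with Δd having +25 in the Sector 2 component and 0 elsewhere.
So Δx_2 = L_22 · (+25), where L_22 = adj(I−A)_22 / det(I−A) = 0.4950 / 0.482625.
Δx_2 = 0.4950 × (+25) / 0.482625 = 12.375 / 0.482625 ≈ 25.641.

Δx_2 = 25.641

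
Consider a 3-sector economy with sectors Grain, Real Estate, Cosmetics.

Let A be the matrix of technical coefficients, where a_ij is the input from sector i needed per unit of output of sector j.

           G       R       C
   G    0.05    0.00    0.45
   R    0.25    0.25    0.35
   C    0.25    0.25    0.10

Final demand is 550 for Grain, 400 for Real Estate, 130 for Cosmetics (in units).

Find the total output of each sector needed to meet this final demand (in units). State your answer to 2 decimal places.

x_G = 924.54, x_R = 1181.99, x_C = 729.59

I − A =
  [   0.95     0.00    -0.45]
  [  -0.25     0.75    -0.35]
  [  -0.25    -0.25     0.90]
Cofactors of I−A, C_ij = (−1)^(i+j)·(minor ij) (rows/columns in the sector order above):
  C_11 = (0.75)(0.90) − (-0.35)(-0.25) = 0.5875
  C_12 = −[(-0.25)(0.90) − (-0.35)(-0.25)] = 0.3125
  C_13 = (-0.25)(-0.25) − (0.75)(-0.25) = 0.2500
  C_21 = −[(0.00)(0.90) − (-0.45)(-0.25)] = 0.1125
  C_22 = (0.95)(0.90) − (-0.45)(-0.25) = 0.7425
  C_23 = −[(0.95)(-0.25) − (0.00)(-0.25)] = 0.2375
  C_31 = (0.00)(-0.35) − (-0.45)(0.75) = 0.3375
  C_32 = −[(0.95)(-0.35) − (-0.45)(-0.25)] = 0.4450
  C_33 = (0.95)(0.75) − (0.00)(-0.25) = 0.7125
det(I−A) = Σ_j (I−A)_1j·C_1j = (0.95)(0.5875) + (0.00)(0.3125) + (-0.45)(0.2500) = 0.445625
adj(I−A) = Cᵀ =
  [ 0.5875   0.1125   0.3375]
  [ 0.3125   0.7425   0.4450]
  [ 0.2500   0.2375   0.7125]
(I − A)⁻¹ = adj(I−A) / det(I−A) ≈
  [   1.3184     0.2525     0.7574]
  [   0.7013     1.6662     0.9986]
  [   0.5610     0.5330     1.5989]
x = (I − A)⁻¹ d = adj(I−A)·d / det(I−A), with det(I−A) = 0.445625:
  x_G = (0.5875·550 + 0.1125·400 + 0.3375·130) / 0.445625 = 412.00 / 0.445625 ≈ 924.54
  x_R = (0.3125·550 + 0.7425·400 + 0.4450·130) / 0.445625 = 526.725 / 0.445625 ≈ 1181.99
  x_C = (0.2500·550 + 0.2375·400 + 0.7125·130) / 0.445625 = 325.125 / 0.445625 ≈ 729.59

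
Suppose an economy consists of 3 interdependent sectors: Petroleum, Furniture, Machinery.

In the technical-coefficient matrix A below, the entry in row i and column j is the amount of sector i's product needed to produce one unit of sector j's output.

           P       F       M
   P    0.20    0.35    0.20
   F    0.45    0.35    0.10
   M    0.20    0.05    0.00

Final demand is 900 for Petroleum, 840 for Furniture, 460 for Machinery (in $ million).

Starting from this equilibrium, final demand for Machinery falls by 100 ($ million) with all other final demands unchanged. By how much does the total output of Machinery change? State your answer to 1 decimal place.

I − A =
  [   0.80    -0.35    -0.20]
  [  -0.45     0.65    -0.10]
  [  -0.20    -0.05     1.00]
Cofactors of I−A, C_ij = (−1)^(i+j)·(minor ij) (rows/columns in the sector order above):
  C_11 = (0.65)(1.00) − (-0.10)(-0.05) = 0.6450
  C_12 = −[(-0.45)(1.00) − (-0.10)(-0.20)] = 0.4700
  C_13 = (-0.45)(-0.05) − (0.65)(-0.20) = 0.1525
  C_21 = −[(-0.35)(1.00) − (-0.20)(-0.05)] = 0.3600
  C_22 = (0.80)(1.00) − (-0.20)(-0.20) = 0.7600
  C_23 = −[(0.80)(-0.05) − (-0.35)(-0.20)] = 0.1100
  C_31 = (-0.35)(-0.10) − (-0.20)(0.65) = 0.1650
  C_32 = −[(0.80)(-0.10) − (-0.20)(-0.45)] = 0.1700
  C_33 = (0.80)(0.65) − (-0.35)(-0.45) = 0.3625
det(I−A) = Σ_j (I−A)_1j·C_1j = (0.80)(0.6450) + (-0.35)(0.4700) + (-0.20)(0.1525) = 0.3210
adj(I−A) = Cᵀ =
  [ 0.6450   0.3600   0.1650]
  [ 0.4700   0.7600   0.1700]
  [ 0.1525   0.1100   0.3625]
(I − A)⁻¹ = adj(I−A) / det(I−A) ≈
  [   2.0093     1.1215     0.5140]
  [   1.4642     2.3676     0.5296]
  [   0.4751     0.3427     1.1293]
Δx = (I − A)⁻¹ Δd with Δd having -100 in the Machinery component and 0 elsewhere.
So Δx_M = L_MM · (-100), where L_MM = adj(I−A)_MM / det(I−A) = 0.3625 / 0.3210.
Δx_M = 0.3625 × (-100) / 0.3210 = -36.25 / 0.3210 ≈ -112.9.

Δx_M = -112.9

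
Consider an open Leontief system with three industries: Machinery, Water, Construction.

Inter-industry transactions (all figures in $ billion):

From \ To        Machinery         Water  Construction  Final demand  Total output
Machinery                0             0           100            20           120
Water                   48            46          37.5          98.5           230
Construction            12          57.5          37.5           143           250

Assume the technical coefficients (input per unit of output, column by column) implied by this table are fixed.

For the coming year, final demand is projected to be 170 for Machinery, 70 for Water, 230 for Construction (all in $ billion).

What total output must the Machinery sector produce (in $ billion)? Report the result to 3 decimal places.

x_M = 332.734

Technical coefficients a_ij = z_ij / X_j:
  a_MM = 0/120 = 0.00, a_WM = 48/120 = 0.40, a_CM = 12/120 = 0.10
  a_MW = 0/230 = 0.00, a_WW = 46/230 = 0.20, a_CW = 57.5/230 = 0.25
  a_MC = 100/250 = 0.40, a_WC = 37.5/250 = 0.15, a_CC = 37.5/250 = 0.15
I − A =
  [   1.00     0.00    -0.40]
  [  -0.40     0.80    -0.15]
  [  -0.10    -0.25     0.85]
Cofactors of I−A, C_ij = (−1)^(i+j)·(minor ij) (rows/columns in the sector order above):
  C_11 = (0.80)(0.85) − (-0.15)(-0.25) = 0.6425
  C_12 = −[(-0.40)(0.85) − (-0.15)(-0.10)] = 0.3550
  C_13 = (-0.40)(-0.25) − (0.80)(-0.10) = 0.1800
  C_21 = −[(0.00)(0.85) − (-0.40)(-0.25)] = 0.1000
  C_22 = (1.00)(0.85) − (-0.40)(-0.10) = 0.8100
  C_23 = −[(1.00)(-0.25) − (0.00)(-0.10)] = 0.2500
  C_31 = (0.00)(-0.15) − (-0.40)(0.80) = 0.3200
  C_32 = −[(1.00)(-0.15) − (-0.40)(-0.40)] = 0.3100
  C_33 = (1.00)(0.80) − (0.00)(-0.40) = 0.8000
det(I−A) = Σ_j (I−A)_1j·C_1j = (1.00)(0.6425) + (0.00)(0.3550) + (-0.40)(0.1800) = 0.5705
adj(I−A) = Cᵀ =
  [ 0.6425   0.1000   0.3200]
  [ 0.3550   0.8100   0.3100]
  [ 0.1800   0.2500   0.8000]
(I − A)⁻¹ = adj(I−A) / det(I−A) ≈
  [   1.1262     0.1753     0.5609]
  [   0.6223     1.4198     0.5434]
  [   0.3155     0.4382     1.4023]
x = (I − A)⁻¹ d = adj(I−A)·d / det(I−A), with det(I−A) = 0.5705:
  x_M = (0.6425·170 + 0.1000·70 + 0.3200·230) / 0.5705 = 189.825 / 0.5705 ≈ 332.734
  x_W = (0.3550·170 + 0.8100·70 + 0.3100·230) / 0.5705 = 188.35 / 0.5705 ≈ 330.149
  x_C = (0.1800·170 + 0.2500·70 + 0.8000·230) / 0.5705 = 232.10 / 0.5705 ≈ 406.836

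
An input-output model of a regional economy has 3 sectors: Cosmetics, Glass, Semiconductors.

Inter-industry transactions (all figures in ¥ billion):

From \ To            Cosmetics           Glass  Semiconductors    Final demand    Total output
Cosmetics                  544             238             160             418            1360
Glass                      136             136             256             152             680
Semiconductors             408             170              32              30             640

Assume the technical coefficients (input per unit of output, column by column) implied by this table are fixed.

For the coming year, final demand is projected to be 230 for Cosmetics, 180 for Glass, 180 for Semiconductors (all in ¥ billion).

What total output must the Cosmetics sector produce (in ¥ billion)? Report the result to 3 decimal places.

Technical coefficients a_ij = z_ij / X_j:
  a_CC = 544/1360 = 0.40, a_GC = 136/1360 = 0.10, a_SC = 408/1360 = 0.30
  a_CG = 238/680 = 0.35, a_GG = 136/680 = 0.20, a_SG = 170/680 = 0.25
  a_CS = 160/640 = 0.25, a_GS = 256/640 = 0.40, a_SS = 32/640 = 0.05
I − A =
  [   0.60    -0.35    -0.25]
  [  -0.10     0.80    -0.40]
  [  -0.30    -0.25     0.95]
Cofactors of I−A, C_ij = (−1)^(i+j)·(minor ij) (rows/columns in the sector order above):
  C_11 = (0.80)(0.95) − (-0.40)(-0.25) = 0.6600
  C_12 = −[(-0.10)(0.95) − (-0.40)(-0.30)] = 0.2150
  C_13 = (-0.10)(-0.25) − (0.80)(-0.30) = 0.2650
  C_21 = −[(-0.35)(0.95) − (-0.25)(-0.25)] = 0.3950
  C_22 = (0.60)(0.95) − (-0.25)(-0.30) = 0.4950
  C_23 = −[(0.60)(-0.25) − (-0.35)(-0.30)] = 0.2550
  C_31 = (-0.35)(-0.40) − (-0.25)(0.80) = 0.3400
  C_32 = −[(0.60)(-0.40) − (-0.25)(-0.10)] = 0.2650
  C_33 = (0.60)(0.80) − (-0.35)(-0.10) = 0.4450
det(I−A) = Σ_j (I−A)_1j·C_1j = (0.60)(0.6600) + (-0.35)(0.2150) + (-0.25)(0.2650) = 0.2545
adj(I−A) = Cᵀ =
  [ 0.6600   0.3950   0.3400]
  [ 0.2150   0.4950   0.2650]
  [ 0.2650   0.2550   0.4450]
(I − A)⁻¹ = adj(I−A) / det(I−A) ≈
  [   2.5933     1.5521     1.3360]
  [   0.8448     1.9450     1.0413]
  [   1.0413     1.0020     1.7485]
x = (I − A)⁻¹ d = adj(I−A)·d / det(I−A), with det(I−A) = 0.2545:
  x_C = (0.6600·230 + 0.3950·180 + 0.3400·180) / 0.2545 = 284.10 / 0.2545 ≈ 1116.306
  x_G = (0.2150·230 + 0.4950·180 + 0.2650·180) / 0.2545 = 186.25 / 0.2545 ≈ 731.827
  x_S = (0.2650·230 + 0.2550·180 + 0.4450·180) / 0.2545 = 186.95 / 0.2545 ≈ 734.578

x_C = 1116.306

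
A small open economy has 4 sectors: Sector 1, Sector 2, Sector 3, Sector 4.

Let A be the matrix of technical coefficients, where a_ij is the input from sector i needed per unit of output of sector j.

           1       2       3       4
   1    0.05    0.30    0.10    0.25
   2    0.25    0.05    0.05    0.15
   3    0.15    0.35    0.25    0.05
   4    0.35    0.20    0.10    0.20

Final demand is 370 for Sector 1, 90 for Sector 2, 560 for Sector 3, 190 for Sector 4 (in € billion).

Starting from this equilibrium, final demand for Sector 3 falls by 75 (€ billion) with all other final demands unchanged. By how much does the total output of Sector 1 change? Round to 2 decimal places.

Δx_1 = -25.56

I − A =
  [   0.95    -0.30    -0.10    -0.25]
  [  -0.25     0.95    -0.05    -0.15]
  [  -0.15    -0.35     0.75    -0.05]
  [  -0.35    -0.20    -0.10     0.80]
Compute the cofactors C_ij = (−1)^(i+j)·(3×3 minor ij) of I−A; the adjugate is their transpose:
adj(I−A) = Cᵀ =
  [ 0.523000   0.253750   0.115750   0.218250]
  [ 0.197250   0.482125   0.079375   0.157000]
  [ 0.217000   0.293625   0.522125   0.155500]
  [ 0.305250   0.268250   0.135750   0.578750]
det(I−A) = Σ_j (I−A)_1j·C_1j = (0.95)(0.523000) + (-0.30)(0.197250) + (-0.10)(0.217000) + (-0.25)(0.305250) = 0.3396625
(I − A)⁻¹ = adj(I−A) / det(I−A) ≈
  [   1.5398     0.7471     0.3408     0.6425]
  [   0.5807     1.4194     0.2337     0.4622]
  [   0.6389     0.8645     1.5372     0.4578]
  [   0.8987     0.7898     0.3997     1.7039]
Δx = (I − A)⁻¹ Δd with Δd having -75 in the Sector 3 component and 0 elsewhere.
So Δx_1 = L_13 · (-75), where L_13 = adj(I−A)_13 / det(I−A) = 0.115750 / 0.3396625.
Δx_1 = 0.115750 × (-75) / 0.3396625 = -8.68125 / 0.3396625 ≈ -25.56.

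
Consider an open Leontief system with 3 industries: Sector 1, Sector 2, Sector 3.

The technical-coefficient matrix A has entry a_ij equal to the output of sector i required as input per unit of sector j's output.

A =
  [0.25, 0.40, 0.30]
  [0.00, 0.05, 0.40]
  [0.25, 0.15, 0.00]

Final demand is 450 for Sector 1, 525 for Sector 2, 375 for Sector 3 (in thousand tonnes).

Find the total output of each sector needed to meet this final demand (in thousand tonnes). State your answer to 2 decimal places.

I − A =
  [   0.75    -0.40    -0.30]
  [   0.00     0.95    -0.40]
  [  -0.25    -0.15     1.00]
Cofactors of I−A, C_ij = (−1)^(i+j)·(minor ij) (rows/columns in the sector order above):
  C_11 = (0.95)(1.00) − (-0.40)(-0.15) = 0.8900
  C_12 = −[(0.00)(1.00) − (-0.40)(-0.25)] = 0.1000
  C_13 = (0.00)(-0.15) − (0.95)(-0.25) = 0.2375
  C_21 = −[(-0.40)(1.00) − (-0.30)(-0.15)] = 0.4450
  C_22 = (0.75)(1.00) − (-0.30)(-0.25) = 0.6750
  C_23 = −[(0.75)(-0.15) − (-0.40)(-0.25)] = 0.2125
  C_31 = (-0.40)(-0.40) − (-0.30)(0.95) = 0.4450
  C_32 = −[(0.75)(-0.40) − (-0.30)(0.00)] = 0.3000
  C_33 = (0.75)(0.95) − (-0.40)(0.00) = 0.7125
det(I−A) = Σ_j (I−A)_1j·C_1j = (0.75)(0.8900) + (-0.40)(0.1000) + (-0.30)(0.2375) = 0.55625
adj(I−A) = Cᵀ =
  [ 0.8900   0.4450   0.4450]
  [ 0.1000   0.6750   0.3000]
  [ 0.2375   0.2125   0.7125]
(I − A)⁻¹ = adj(I−A) / det(I−A) ≈
  [   1.6000     0.8000     0.8000]
  [   0.1798     1.2135     0.5393]
  [   0.4270     0.3820     1.2809]
x = (I − A)⁻¹ d = adj(I−A)·d / det(I−A), with det(I−A) = 0.55625:
  x_1 = (0.8900·450 + 0.4450·525 + 0.4450·375) / 0.55625 = 801.00 / 0.55625 = 1440.00
  x_2 = (0.1000·450 + 0.6750·525 + 0.3000·375) / 0.55625 = 511.875 / 0.55625 ≈ 920.22
  x_3 = (0.2375·450 + 0.2125·525 + 0.7125·375) / 0.55625 = 485.625 / 0.55625 ≈ 873.03

x_1 = 1440.00, x_2 = 920.22, x_3 = 873.03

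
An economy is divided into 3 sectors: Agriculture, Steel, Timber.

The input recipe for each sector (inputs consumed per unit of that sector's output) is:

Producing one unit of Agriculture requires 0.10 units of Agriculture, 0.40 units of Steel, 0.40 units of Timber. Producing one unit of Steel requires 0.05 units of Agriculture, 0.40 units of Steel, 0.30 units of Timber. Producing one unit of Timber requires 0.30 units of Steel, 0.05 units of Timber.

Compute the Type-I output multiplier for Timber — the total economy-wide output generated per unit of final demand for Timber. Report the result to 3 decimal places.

m_3 = 1.978

I − A =
  [   0.90    -0.05     0.00]
  [  -0.40     0.60    -0.30]
  [  -0.40    -0.30     0.95]
Cofactors of I−A, C_ij = (−1)^(i+j)·(minor ij) (rows/columns in the sector order above):
  C_11 = (0.60)(0.95) − (-0.30)(-0.30) = 0.4800
  C_12 = −[(-0.40)(0.95) − (-0.30)(-0.40)] = 0.5000
  C_13 = (-0.40)(-0.30) − (0.60)(-0.40) = 0.3600
  C_21 = −[(-0.05)(0.95) − (0.00)(-0.30)] = 0.0475
  C_22 = (0.90)(0.95) − (0.00)(-0.40) = 0.8550
  C_23 = −[(0.90)(-0.30) − (-0.05)(-0.40)] = 0.2900
  C_31 = (-0.05)(-0.30) − (0.00)(0.60) = 0.0150
  C_32 = −[(0.90)(-0.30) − (0.00)(-0.40)] = 0.2700
  C_33 = (0.90)(0.60) − (-0.05)(-0.40) = 0.5200
det(I−A) = Σ_j (I−A)_1j·C_1j = (0.90)(0.4800) + (-0.05)(0.5000) + (0.00)(0.3600) = 0.4070
adj(I−A) = Cᵀ =
  [ 0.4800   0.0475   0.0150]
  [ 0.5000   0.8550   0.2700]
  [ 0.3600   0.2900   0.5200]
(I − A)⁻¹ = adj(I−A) / det(I−A) ≈
  [   1.1794     0.1167     0.0369]
  [   1.2285     2.1007     0.6634]
  [   0.8845     0.7125     1.2776]
The output multiplier for sector j is the column-j sum of the Leontief inverse (I − A)⁻¹ = adj(I−A) / det(I−A).
Column 3 of adj(I−A): (0.0150, 0.2700, 0.5200); det(I−A) = 0.4070.
m_3 = (0.0150 + 0.2700 + 0.5200) / 0.4070 = 0.805 / 0.4070 ≈ 1.978.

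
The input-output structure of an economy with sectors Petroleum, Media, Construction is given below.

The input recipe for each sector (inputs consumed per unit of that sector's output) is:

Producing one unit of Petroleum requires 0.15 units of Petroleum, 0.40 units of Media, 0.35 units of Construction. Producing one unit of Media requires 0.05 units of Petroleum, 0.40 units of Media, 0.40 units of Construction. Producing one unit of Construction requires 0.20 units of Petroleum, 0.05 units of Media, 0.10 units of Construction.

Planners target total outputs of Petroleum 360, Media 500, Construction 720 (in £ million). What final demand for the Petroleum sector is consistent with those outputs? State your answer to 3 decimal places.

d_P = 137.000

I − A =
  [   0.85    -0.05    -0.20]
  [  -0.40     0.60    -0.05]
  [  -0.35    -0.40     0.90]
d = (I − A) x:
  d_P = (+0.85)·360 + (-0.05)·500 + (-0.20)·720 = 137.000
  d_M = (-0.40)·360 + (+0.60)·500 + (-0.05)·720 = 120.000
  d_C = (-0.35)·360 + (-0.40)·500 + (+0.90)·720 = 322.000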